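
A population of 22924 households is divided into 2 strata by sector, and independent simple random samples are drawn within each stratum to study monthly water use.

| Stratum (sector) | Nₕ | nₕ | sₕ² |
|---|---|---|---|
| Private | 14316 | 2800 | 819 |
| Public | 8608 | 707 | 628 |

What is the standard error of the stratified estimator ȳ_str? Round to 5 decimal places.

0.45467

Var(ȳ_str) = Σₕ Wₕ²(1 − fₕ)sₕ²/nₕ with Wₕ = Nₕ/N, N = 22924.
Private: Wₕ = 0.62449834; term = 0.62449834²·(1 − 0.19558536)·819/2800 = 0.091763172.
Public: Wₕ = 0.37550166; term = 0.37550166²·(1 − 0.08213290)·628/707 = 0.1149592.
Sum = 0.20672237.
SE = √(0.20672237) = 0.45467.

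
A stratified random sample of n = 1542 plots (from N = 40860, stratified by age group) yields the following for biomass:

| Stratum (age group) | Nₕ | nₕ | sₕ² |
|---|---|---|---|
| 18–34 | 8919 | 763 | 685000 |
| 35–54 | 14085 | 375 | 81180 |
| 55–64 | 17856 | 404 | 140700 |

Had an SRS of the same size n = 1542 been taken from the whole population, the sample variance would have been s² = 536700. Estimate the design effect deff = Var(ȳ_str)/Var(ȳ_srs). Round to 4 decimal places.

0.3856

Var(ȳ_str) = Σ Wₕ²(1−fₕ)sₕ²/nₕ with Wₕ = Nₕ/40860:
  18–34: (8919/40860)²·(1−763/8919)·685000/763 = 39.116743
  35–54: (14085/40860)²·(1−375/14085)·81180/375 = 25.038907
  55–64: (17856/40860)²·(1−404/17856)·140700/404 = 65.004794
  → Var(ȳ_str) = 129.16044.
Var(ȳ_srs) = (1 − 1542/40860)·536700/1542 = 334.91938.
deff = 129.16044 / 334.91938 = 0.3856.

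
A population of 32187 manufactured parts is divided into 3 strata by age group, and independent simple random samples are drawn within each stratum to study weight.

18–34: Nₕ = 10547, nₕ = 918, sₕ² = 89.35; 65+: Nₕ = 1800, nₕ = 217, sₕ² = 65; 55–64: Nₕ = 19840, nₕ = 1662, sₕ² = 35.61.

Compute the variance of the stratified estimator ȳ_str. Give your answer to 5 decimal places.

Var(ȳ_str) = Σₕ Wₕ²(1 − fₕ)sₕ²/nₕ with Wₕ = Nₕ/N, N = 32187.
18–34: Wₕ = 0.32767888; term = 0.32767888²·(1 − 0.08703897)·89.35/918 = 0.0095411563.
65+: Wₕ = 0.05592320; term = 0.05592320²·(1 − 0.12055556)·65/217 = 8.2384601 × 10^-4.
55–64: Wₕ = 0.61639792; term = 0.61639792²·(1 − 0.08377016)·35.61/1662 = 0.0074587787.
Sum = 0.017823781.

0.01782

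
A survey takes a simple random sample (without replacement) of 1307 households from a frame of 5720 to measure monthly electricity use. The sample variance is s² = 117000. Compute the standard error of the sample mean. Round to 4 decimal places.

Under SRS without replacement, Var(ȳ) = (1 − f)·s²/n with f = n/N = 1307/5720 = 0.22849650.
Var(ȳ) = (1 − 0.22849650)·117000/1307 = 0.77150350·89.51798 = 69.063435.
SE(ȳ) = √(69.063435) = 8.3104.

8.3104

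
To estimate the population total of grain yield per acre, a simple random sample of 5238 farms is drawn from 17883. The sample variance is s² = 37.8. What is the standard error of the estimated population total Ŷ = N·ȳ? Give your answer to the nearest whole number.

Var(Ŷ) = N²·Var(ȳ) = N²·(1 − n/N)·s²/n.
f = 5238/17883 = 0.29290388; Var(ȳ) = 0.70709612·37.8/5238 = 0.0051027555.
Var(Ŷ) = 17883² · 0.0051027555 = 1.6318698 × 10^6.
SE(Ŷ) = √(1.6318698 × 10^6) = 1277.

1277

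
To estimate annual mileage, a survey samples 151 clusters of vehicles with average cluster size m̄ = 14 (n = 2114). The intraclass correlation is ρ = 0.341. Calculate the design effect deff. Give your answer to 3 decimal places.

5.433

deff = 1 + (14 − 1)·0.341 = 1 + 4.433 = 5.433.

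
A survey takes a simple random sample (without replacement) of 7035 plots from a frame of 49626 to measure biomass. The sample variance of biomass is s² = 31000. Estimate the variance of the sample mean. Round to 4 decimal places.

Under SRS without replacement, Var(ȳ) = (1 − f)·s²/n with f = n/N = 7035/49626 = 0.14176037.
Var(ȳ) = (1 − 0.14176037)·31000/7035 = 0.85823963·4.4065387 = 3.7818662.

3.7819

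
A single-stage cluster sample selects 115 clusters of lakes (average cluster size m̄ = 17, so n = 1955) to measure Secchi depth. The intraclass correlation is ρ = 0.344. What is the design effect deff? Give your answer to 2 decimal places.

6.50

deff = 1 + (17 − 1)·0.344 = 1 + 5.504 = 6.504.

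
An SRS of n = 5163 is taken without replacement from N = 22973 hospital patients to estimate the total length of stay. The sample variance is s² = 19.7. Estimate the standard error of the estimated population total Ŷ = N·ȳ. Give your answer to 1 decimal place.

1249.5

Var(Ŷ) = N²·Var(ȳ) = N²·(1 − n/N)·s²/n.
f = 5163/22973 = 0.22474209; Var(ȳ) = 0.77525791·19.7/5163 = 0.0029580827.
Var(Ŷ) = 22973² · 0.0029580827 = 1.561154 × 10^6.
SE(Ŷ) = √(1.561154 × 10^6) = 1249.5.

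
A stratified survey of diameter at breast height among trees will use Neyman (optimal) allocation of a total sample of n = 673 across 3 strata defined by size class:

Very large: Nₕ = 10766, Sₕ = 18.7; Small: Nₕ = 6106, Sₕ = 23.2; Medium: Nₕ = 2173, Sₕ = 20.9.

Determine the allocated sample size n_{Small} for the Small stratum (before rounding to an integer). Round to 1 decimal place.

Neyman allocation: nₕ = n·NₕSₕ / Σⱼ NⱼSⱼ.
Σ NⱼSⱼ = 10766·18.7 + 6106·23.2 + 2173·20.9 = 388399.1.
n_{Small} = 673·6106·23.2 / 388399.1 = 245.5.

245.5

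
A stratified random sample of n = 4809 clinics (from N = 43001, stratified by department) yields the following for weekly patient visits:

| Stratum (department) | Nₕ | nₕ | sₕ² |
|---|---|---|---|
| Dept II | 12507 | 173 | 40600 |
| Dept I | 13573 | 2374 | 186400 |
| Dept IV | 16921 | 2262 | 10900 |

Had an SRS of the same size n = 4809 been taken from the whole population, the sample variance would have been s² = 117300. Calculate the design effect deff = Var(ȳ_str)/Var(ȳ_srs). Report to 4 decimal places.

1.2315

Var(ȳ_str) = Σ Wₕ²(1−fₕ)sₕ²/nₕ with Wₕ = Nₕ/43001:
  Dept II: (12507/43001)²·(1−173/12507)·40600/173 = 19.578522
  Dept I: (13573/43001)²·(1−2374/13573)·186400/2374 = 6.4545085
  Dept IV: (16921/43001)²·(1−2262/16921)·10900/2262 = 0.64640865
  → Var(ȳ_str) = 26.679439.
Var(ȳ_srs) = (1 − 4809/43001)·117300/4809 = 21.663922.
deff = 26.679439 / 21.663922 = 1.2315.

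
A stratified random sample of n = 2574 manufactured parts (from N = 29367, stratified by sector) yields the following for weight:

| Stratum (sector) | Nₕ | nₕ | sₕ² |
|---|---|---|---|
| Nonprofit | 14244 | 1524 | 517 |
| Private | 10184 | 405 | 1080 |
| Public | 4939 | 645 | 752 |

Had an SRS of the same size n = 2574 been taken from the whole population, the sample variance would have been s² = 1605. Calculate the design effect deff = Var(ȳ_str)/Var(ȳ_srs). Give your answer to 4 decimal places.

Var(ȳ_str) = Σ Wₕ²(1−fₕ)sₕ²/nₕ with Wₕ = Nₕ/29367:
  Nonprofit: (14244/29367)²·(1−1524/14244)·517/1524 = 0.071269791
  Private: (10184/29367)²·(1−405/10184)·1080/405 = 0.30793737
  Public: (4939/29367)²·(1−645/4939)·752/645 = 0.028670814
  → Var(ȳ_str) = 0.40787798.
Var(ȳ_srs) = (1 − 2574/29367)·1605/2574 = 0.56888994.
deff = 0.40787798 / 0.56888994 = 0.7170.

0.7170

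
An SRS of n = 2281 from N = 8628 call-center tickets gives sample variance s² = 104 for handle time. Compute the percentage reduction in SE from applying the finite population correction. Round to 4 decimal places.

f = n/N = 2281/8628 = 0.26437181.
SE_no-fpc = √(s²/n) = 0.2135276; SE_fpc = √((1−f)s²/n) = 0.18314.
Ratio = √(1−f) = 0.85768770. Reduction = 100·(1 − 0.85768770) = 14.2312%.

14.2312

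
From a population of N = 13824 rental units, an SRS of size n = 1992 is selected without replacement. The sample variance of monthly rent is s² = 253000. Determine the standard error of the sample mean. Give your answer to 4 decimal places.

10.4262

Under SRS without replacement, Var(ȳ) = (1 − f)·s²/n with f = n/N = 1992/13824 = 0.14409722.
Var(ȳ) = (1 − 0.14409722)·253000/1992 = 0.85590278·127.00803 = 108.70653.
SE(ȳ) = √(108.70653) = 10.4262.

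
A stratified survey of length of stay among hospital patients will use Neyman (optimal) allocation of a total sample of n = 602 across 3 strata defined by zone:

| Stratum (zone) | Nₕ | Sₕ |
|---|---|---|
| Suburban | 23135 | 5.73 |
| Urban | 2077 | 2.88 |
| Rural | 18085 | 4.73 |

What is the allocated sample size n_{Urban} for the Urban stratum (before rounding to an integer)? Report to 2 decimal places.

16.07

Neyman allocation: nₕ = n·NₕSₕ / Σⱼ NⱼSⱼ.
Σ NⱼSⱼ = 23135·5.73 + 2077·2.88 + 18085·4.73 = 224087.36.
n_{Urban} = 602·2077·2.88 / 224087.36 = 16.07.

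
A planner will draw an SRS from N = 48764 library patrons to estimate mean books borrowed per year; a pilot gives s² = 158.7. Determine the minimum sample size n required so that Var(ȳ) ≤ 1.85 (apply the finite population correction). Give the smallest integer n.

86

Without fpc, n₀ = s²/D = 158.7/1.85 = 85.7838.
With fpc, (1 − n/N)·s²/n ≤ D requires n ≥ n₀/(1 + n₀/N) = 85.7838/(1 + 85.7838/48764) = 85.6332.
Rounding up, n = 86.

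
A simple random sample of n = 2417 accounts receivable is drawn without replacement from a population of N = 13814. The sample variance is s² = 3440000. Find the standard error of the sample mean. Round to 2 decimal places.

Under SRS without replacement, Var(ȳ) = (1 − f)·s²/n with f = n/N = 2417/13814 = 0.17496742.
Var(ȳ) = (1 − 0.17496742)·3440000/2417 = 0.82503258·1423.252 = 1174.2292.
SE(ȳ) = √(1174.2292) = 34.27.

34.27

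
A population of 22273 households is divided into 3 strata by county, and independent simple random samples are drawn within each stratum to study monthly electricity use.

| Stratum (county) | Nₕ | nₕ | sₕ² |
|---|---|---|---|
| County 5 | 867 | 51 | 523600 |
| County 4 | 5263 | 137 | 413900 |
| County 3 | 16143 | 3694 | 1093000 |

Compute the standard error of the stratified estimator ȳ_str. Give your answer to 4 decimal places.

17.2859

Var(ȳ_str) = Σₕ Wₕ²(1 − fₕ)sₕ²/nₕ with Wₕ = Nₕ/N, N = 22273.
County 5: Wₕ = 0.03892605; term = 0.03892605²·(1 − 0.05882353)·523600/51 = 14.641355.
County 4: Wₕ = 0.23629507; term = 0.23629507²·(1 − 0.02603078)·413900/137 = 164.29691.
County 3: Wₕ = 0.72477888; term = 0.72477888²·(1 − 0.22882983)·1093000/3694 = 119.86284.
Sum = 298.80111.
SE = √(298.80111) = 17.2859.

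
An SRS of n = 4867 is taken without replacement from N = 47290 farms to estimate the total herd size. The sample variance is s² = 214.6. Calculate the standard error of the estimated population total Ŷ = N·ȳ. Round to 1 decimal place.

Var(Ŷ) = N²·Var(ȳ) = N²·(1 − n/N)·s²/n.
f = 4867/47290 = 0.10291816; Var(ȳ) = 0.89708184·214.6/4867 = 0.039554913.
Var(Ŷ) = 47290² · 0.039554913 = 8.8458396 × 10^7.
SE(Ŷ) = √(8.8458396 × 10^7) = 9405.2.

9405.2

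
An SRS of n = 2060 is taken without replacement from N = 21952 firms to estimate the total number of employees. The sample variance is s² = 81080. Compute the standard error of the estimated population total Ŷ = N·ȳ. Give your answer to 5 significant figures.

131100

Var(Ŷ) = N²·Var(ȳ) = N²·(1 − n/N)·s²/n.
f = 2060/21952 = 0.09384111; Var(ȳ) = 0.90615889·81080/2060 = 35.66571.
Var(Ŷ) = 21952² · 35.66571 = 1.718696 × 10^10.
SE(Ŷ) = √(1.718696 × 10^10) = 131100.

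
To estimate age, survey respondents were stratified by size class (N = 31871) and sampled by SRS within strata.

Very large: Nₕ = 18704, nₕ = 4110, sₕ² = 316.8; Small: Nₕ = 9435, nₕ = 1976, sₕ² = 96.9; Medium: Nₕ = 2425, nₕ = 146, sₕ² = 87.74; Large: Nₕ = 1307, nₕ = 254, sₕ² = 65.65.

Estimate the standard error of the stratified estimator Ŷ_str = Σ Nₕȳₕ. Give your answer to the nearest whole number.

Var(Ŷ_str) = Σₕ Nₕ²(1 − fₕ)sₕ²/nₕ.
Very large: 18704²·(1 − 4110/18704)·316.8/4110 = 2.1040313 × 10^7.
Small: 9435²·(1 − 1976/9435)·96.9/1976 = 3.4511143 × 10^6.
Medium: 2425²·(1 − 146/2425)·87.74/146 = 3.3212445 × 10^6.
Large: 1307²·(1 − 254/1307)·65.65/254 = 355717.29.
Sum = 2.8168389 × 10^7.
SE = √(2.8168389 × 10^7) = 5307.

5307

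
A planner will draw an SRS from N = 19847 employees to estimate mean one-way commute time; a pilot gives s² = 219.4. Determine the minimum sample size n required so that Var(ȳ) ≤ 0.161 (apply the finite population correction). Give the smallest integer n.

Without fpc, n₀ = s²/D = 219.4/0.161 = 1362.7329.
With fpc, (1 − n/N)·s²/n ≤ D requires n ≥ n₀/(1 + n₀/N) = 1362.7329/(1 + 1362.7329/19847) = 1275.1768.
Rounding up, n = 1276.

1276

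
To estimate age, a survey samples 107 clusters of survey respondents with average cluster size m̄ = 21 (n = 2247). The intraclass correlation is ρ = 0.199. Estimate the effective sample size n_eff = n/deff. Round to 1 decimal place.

deff = 1 + (21 − 1)·0.199 = 1 + 3.98 = 4.98.
n_eff = 2247 / 4.98 = 451.2.

451.2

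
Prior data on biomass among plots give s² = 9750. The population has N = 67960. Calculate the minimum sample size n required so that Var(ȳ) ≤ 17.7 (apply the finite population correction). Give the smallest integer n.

547

Without fpc, n₀ = s²/D = 9750/17.7 = 550.8475.
With fpc, (1 − n/N)·s²/n ≤ D requires n ≥ n₀/(1 + n₀/N) = 550.8475/(1 + 550.8475/67960) = 546.4185.
Rounding up, n = 547.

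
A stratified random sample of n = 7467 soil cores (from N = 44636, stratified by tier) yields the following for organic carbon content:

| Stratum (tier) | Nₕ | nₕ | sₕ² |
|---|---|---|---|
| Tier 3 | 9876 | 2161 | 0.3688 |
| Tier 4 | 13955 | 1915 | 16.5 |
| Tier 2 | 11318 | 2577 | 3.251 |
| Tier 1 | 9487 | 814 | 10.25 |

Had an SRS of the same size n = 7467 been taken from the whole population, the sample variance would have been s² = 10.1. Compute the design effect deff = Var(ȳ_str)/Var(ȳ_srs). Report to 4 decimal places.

1.1682

Var(ȳ_str) = Σ Wₕ²(1−fₕ)sₕ²/nₕ with Wₕ = Nₕ/44636:
  Tier 3: (9876/44636)²·(1−2161/9876)·0.3688/2161 = 6.5265342 × 10^-6
  Tier 4: (13955/44636)²·(1−1915/13955)·16.5/1915 = 7.2660931 × 10^-4
  Tier 2: (11318/44636)²·(1−2577/11318)·3.251/2577 = 6.2641597 × 10^-5
  Tier 1: (9487/44636)²·(1−814/9487)·10.25/814 = 5.2002853 × 10^-4
  → Var(ȳ_str) = 0.001315806.
Var(ȳ_srs) = (1 − 7467/44636)·10.1/7467 = 0.0011263434.
deff = 0.001315806 / 0.0011263434 = 1.1682.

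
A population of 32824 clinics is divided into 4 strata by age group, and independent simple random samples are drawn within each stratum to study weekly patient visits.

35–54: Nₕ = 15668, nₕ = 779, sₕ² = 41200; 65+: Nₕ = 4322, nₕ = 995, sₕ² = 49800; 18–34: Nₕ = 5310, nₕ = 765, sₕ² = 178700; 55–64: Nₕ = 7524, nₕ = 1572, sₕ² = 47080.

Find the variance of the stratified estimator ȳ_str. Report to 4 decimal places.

18.5966

Var(ȳ_str) = Σₕ Wₕ²(1 − fₕ)sₕ²/nₕ with Wₕ = Nₕ/N, N = 32824.
35–54: Wₕ = 0.47733366; term = 0.47733366²·(1 − 0.04971917)·41200/779 = 11.451328.
65+: Wₕ = 0.13167195; term = 0.13167195²·(1 − 0.23021749)·49800/995 = 0.66797594.
18–34: Wₕ = 0.16177187; term = 0.16177187²·(1 − 0.14406780)·178700/765 = 5.2324913.
55–64: Wₕ = 0.22922252; term = 0.22922252²·(1 − 0.20893142)·47080/1572 = 1.2448374.
Sum = 18.596633.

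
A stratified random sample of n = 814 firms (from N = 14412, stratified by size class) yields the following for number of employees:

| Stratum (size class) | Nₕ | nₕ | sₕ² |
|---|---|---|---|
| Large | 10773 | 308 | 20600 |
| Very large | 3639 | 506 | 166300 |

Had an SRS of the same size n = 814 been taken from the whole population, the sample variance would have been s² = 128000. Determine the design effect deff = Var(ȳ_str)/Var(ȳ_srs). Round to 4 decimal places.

0.3663

Var(ȳ_str) = Σ Wₕ²(1−fₕ)sₕ²/nₕ with Wₕ = Nₕ/14412:
  Large: (10773/14412)²·(1−308/10773)·20600/308 = 36.303115
  Very large: (3639/14412)²·(1−506/3639)·166300/506 = 18.039964
  → Var(ȳ_str) = 54.343079.
Var(ȳ_srs) = (1 − 814/14412)·128000/814 = 148.36667.
deff = 54.343079 / 148.36667 = 0.3663.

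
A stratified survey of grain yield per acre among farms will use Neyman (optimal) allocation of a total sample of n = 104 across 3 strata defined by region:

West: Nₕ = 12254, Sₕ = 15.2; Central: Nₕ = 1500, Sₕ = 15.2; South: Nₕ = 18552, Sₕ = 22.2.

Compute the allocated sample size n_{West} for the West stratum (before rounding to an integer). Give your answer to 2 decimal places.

31.20

Neyman allocation: nₕ = n·NₕSₕ / Σⱼ NⱼSⱼ.
Σ NⱼSⱼ = 12254·15.2 + 1500·15.2 + 18552·22.2 = 620915.2.
n_{West} = 104·12254·15.2 / 620915.2 = 31.20.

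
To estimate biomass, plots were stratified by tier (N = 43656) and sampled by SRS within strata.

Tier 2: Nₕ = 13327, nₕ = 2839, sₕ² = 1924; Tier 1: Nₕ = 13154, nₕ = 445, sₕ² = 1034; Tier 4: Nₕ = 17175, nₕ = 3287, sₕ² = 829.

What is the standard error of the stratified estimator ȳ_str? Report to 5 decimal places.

0.53393

Var(ȳ_str) = Σₕ Wₕ²(1 − fₕ)sₕ²/nₕ with Wₕ = Nₕ/N, N = 43656.
Tier 2: Wₕ = 0.30527304; term = 0.30527304²·(1 − 0.21302619)·1924/2839 = 0.049702344.
Tier 1: Wₕ = 0.30131024; term = 0.30131024²·(1 − 0.03383001)·1034/445 = 0.20381768.
Tier 4: Wₕ = 0.39341671; term = 0.39341671²·(1 − 0.19138282)·829/3287 = 0.031564826.
Sum = 0.28508485.
SE = √(0.28508485) = 0.53393.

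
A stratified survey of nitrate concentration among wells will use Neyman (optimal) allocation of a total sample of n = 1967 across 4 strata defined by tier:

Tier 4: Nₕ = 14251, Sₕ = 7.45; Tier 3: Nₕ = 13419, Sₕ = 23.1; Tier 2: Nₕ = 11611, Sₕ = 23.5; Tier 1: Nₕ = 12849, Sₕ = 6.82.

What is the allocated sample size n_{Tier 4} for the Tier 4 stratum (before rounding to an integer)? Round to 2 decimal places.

Neyman allocation: nₕ = n·NₕSₕ / Σⱼ NⱼSⱼ.
Σ NⱼSⱼ = 14251·7.45 + 13419·23.1 + 11611·23.5 + 12849·6.82 = 776637.53.
n_{Tier 4} = 1967·14251·7.45 / 776637.53 = 268.90.

268.90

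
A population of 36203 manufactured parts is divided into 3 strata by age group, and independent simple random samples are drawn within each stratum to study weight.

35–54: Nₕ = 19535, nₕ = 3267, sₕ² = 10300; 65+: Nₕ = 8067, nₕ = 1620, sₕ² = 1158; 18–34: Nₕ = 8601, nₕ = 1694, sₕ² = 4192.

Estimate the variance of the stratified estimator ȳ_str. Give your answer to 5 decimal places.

Var(ȳ_str) = Σₕ Wₕ²(1 − fₕ)sₕ²/nₕ with Wₕ = Nₕ/N, N = 36203.
35–54: Wₕ = 0.53959617; term = 0.53959617²·(1 − 0.16723829)·10300/3267 = 0.76444554.
65+: Wₕ = 0.22282684; term = 0.22282684²·(1 − 0.20081815)·1158/1620 = 0.028364436.
18–34: Wₕ = 0.23757700; term = 0.23757700²·(1 − 0.19695384)·4192/1694 = 0.11216495.
Sum = 0.90497493.

0.90497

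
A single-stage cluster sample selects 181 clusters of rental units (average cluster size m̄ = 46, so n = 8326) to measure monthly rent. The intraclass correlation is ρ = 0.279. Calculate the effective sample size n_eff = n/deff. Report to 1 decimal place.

614.2

deff = 1 + (46 − 1)·0.279 = 1 + 12.555 = 13.555.
n_eff = 8326 / 13.555 = 614.2.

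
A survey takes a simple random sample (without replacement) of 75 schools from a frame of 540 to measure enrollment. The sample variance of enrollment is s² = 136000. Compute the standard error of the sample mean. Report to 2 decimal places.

39.52

Under SRS without replacement, Var(ȳ) = (1 − f)·s²/n with f = n/N = 75/540 = 0.13888889.
Var(ȳ) = (1 − 0.13888889)·136000/75 = 0.86111111·1813.3333 = 1561.4815.
SE(ȳ) = √(1561.4815) = 39.52.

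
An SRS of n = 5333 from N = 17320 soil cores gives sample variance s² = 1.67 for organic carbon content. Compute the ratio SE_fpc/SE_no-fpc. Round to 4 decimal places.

0.8319

f = n/N = 5333/17320 = 0.30790993.
SE_no-fpc = √(s²/n) = 0.017695891; SE_fpc = √((1−f)s²/n) = 0.014721557.
Ratio = √(1−f) = 0.83191951.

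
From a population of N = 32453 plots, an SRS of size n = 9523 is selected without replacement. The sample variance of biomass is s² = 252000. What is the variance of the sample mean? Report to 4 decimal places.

18.6972

Under SRS without replacement, Var(ȳ) = (1 − f)·s²/n with f = n/N = 9523/32453 = 0.29343974.
Var(ȳ) = (1 − 0.29343974)·252000/9523 = 0.70656026·26.462249 = 18.697174.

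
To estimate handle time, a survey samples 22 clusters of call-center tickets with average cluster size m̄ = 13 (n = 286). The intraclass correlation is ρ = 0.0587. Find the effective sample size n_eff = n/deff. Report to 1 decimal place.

167.8

deff = 1 + (13 − 1)·0.0587 = 1 + 0.7044 = 1.7044.
n_eff = 286 / 1.7044 = 167.8.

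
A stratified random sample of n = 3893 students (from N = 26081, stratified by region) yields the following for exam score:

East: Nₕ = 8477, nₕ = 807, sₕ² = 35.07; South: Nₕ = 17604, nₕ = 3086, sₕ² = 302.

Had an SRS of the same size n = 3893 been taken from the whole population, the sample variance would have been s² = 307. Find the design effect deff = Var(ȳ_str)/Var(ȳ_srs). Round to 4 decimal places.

0.6100

Var(ȳ_str) = Σ Wₕ²(1−fₕ)sₕ²/nₕ with Wₕ = Nₕ/26081:
  East: (8477/26081)²·(1−807/8477)·35.07/807 = 0.0041538547
  South: (17604/26081)²·(1−3086/17604)·302/3086 = 0.036768905
  → Var(ȳ_str) = 0.04092276.
Var(ȳ_srs) = (1 − 3893/26081)·307/3893 = 0.06708847.
deff = 0.04092276 / 0.06708847 = 0.6100.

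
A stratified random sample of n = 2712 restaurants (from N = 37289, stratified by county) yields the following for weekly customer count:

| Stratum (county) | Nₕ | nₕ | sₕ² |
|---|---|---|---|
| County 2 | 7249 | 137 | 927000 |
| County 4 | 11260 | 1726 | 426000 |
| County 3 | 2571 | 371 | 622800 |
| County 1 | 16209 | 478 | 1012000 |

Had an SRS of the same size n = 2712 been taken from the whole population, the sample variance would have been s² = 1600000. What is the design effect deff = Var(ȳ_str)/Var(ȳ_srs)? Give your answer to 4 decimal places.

1.2156

Var(ȳ_str) = Σ Wₕ²(1−fₕ)sₕ²/nₕ with Wₕ = Nₕ/37289:
  County 2: (7249/37289)²·(1−137/7249)·927000/137 = 250.88087
  County 4: (11260/37289)²·(1−1726/11260)·426000/1726 = 19.055523
  County 3: (2571/37289)²·(1−371/2571)·622800/371 = 6.8286991
  County 1: (16209/37289)²·(1−478/16209)·1012000/478 = 388.24305
  → Var(ȳ_str) = 665.00814.
Var(ȳ_srs) = (1 − 2712/37289)·1600000/2712 = 547.06241.
deff = 665.00814 / 547.06241 = 1.2156.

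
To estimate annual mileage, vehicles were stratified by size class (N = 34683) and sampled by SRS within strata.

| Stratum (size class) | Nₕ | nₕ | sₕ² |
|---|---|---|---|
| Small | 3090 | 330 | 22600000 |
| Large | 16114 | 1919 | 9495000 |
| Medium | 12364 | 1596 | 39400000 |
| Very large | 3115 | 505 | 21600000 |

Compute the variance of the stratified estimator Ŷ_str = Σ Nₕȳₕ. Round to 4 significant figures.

Var(Ŷ_str) = Σₕ Nₕ²(1 − fₕ)sₕ²/nₕ.
Small: 3090²·(1 − 330/3090)·22600000/330 = 5.8406618 × 10^11.
Large: 16114²·(1 − 1919/16114)·9495000/1919 = 1.1317715 × 10^12.
Medium: 12364²·(1 − 1596/12364)·39400000/1596 = 3.2866797 × 10^12.
Very large: 3115²·(1 − 505/3115)·21600000/505 = 3.4774503 × 10^11.
Sum = 5.3502624 × 10^12.

5.350 × 10^12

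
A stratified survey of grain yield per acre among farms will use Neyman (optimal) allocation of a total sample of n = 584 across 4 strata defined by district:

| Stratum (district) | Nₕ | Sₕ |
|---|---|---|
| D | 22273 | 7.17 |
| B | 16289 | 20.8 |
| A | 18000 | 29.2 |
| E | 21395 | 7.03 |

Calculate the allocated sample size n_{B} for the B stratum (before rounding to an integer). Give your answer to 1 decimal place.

Neyman allocation: nₕ = n·NₕSₕ / Σⱼ NⱼSⱼ.
Σ NⱼSⱼ = 22273·7.17 + 16289·20.8 + 18000·29.2 + 21395·7.03 = 1.1745155 × 10^6.
n_{B} = 584·16289·20.8 / (1.1745155 × 10^6) = 168.5.

168.5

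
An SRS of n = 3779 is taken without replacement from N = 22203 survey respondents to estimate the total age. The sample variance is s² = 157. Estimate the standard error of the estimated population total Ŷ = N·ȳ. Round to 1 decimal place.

4122.5

Var(Ŷ) = N²·Var(ȳ) = N²·(1 − n/N)·s²/n.
f = 3779/22203 = 0.17020222; Var(ȳ) = 0.82979778·157/3779 = 0.034474266.
Var(Ŷ) = 22203² · 0.034474266 = 1.699489 × 10^7.
SE(Ŷ) = √(1.699489 × 10^7) = 4122.5.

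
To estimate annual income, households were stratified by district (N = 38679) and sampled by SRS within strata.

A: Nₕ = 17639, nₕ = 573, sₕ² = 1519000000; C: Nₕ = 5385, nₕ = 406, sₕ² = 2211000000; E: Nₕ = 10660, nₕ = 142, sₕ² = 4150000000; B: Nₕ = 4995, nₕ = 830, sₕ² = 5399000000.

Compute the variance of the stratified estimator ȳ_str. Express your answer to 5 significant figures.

Var(ȳ_str) = Σₕ Wₕ²(1 − fₕ)sₕ²/nₕ with Wₕ = Nₕ/N, N = 38679.
A: Wₕ = 0.45603557; term = 0.45603557²·(1 − 0.03248483)·1519000000/573 = 533406.59.
C: Wₕ = 0.13922283; term = 0.13922283²·(1 − 0.07539461)·2211000000/406 = 97597.809.
E: Wₕ = 0.27560175; term = 0.27560175²·(1 − 0.01332083)·4150000000/142 = 2.1902801 × 10^6.
B: Wₕ = 0.12913984; term = 0.12913984²·(1 − 0.16616617)·5399000000/830 = 90455.558.
Sum = 2.9117401 × 10^6.

2.9117 × 10^6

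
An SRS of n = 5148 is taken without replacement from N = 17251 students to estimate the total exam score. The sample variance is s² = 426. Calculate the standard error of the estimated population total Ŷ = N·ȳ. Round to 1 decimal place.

4156.6

Var(Ŷ) = N²·Var(ȳ) = N²·(1 − n/N)·s²/n.
f = 5148/17251 = 0.29841748; Var(ȳ) = 0.70158252·426/5148 = 0.058056362.
Var(Ŷ) = 17251² · 0.058056362 = 1.7277399 × 10^7.
SE(Ŷ) = √(1.7277399 × 10^7) = 4156.6.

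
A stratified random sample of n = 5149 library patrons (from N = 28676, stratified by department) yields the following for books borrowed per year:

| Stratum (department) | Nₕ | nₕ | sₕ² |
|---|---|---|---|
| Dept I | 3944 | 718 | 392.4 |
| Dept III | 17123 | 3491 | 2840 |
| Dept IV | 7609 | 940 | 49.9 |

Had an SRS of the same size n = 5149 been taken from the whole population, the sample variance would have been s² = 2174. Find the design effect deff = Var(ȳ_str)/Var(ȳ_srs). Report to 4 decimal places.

Var(ȳ_str) = Σ Wₕ²(1−fₕ)sₕ²/nₕ with Wₕ = Nₕ/28676:
  Dept I: (3944/28676)²·(1−718/3944)·392.4/718 = 0.0084560722
  Dept III: (17123/28676)²·(1−3491/17123)·2840/3491 = 0.23092491
  Dept IV: (7609/28676)²·(1−940/7609)·49.9/940 = 0.0032758488
  → Var(ȳ_str) = 0.24265683.
Var(ȳ_srs) = (1 − 5149/28676)·2174/5149 = 0.34640538.
deff = 0.24265683 / 0.34640538 = 0.7005.

0.7005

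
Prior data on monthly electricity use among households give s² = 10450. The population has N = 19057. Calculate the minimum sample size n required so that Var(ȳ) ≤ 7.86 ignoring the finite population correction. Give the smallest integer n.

1330

Without fpc, n₀ = s²/D = 10450/7.86 = 1329.5165.
Rounding up, n = 1330.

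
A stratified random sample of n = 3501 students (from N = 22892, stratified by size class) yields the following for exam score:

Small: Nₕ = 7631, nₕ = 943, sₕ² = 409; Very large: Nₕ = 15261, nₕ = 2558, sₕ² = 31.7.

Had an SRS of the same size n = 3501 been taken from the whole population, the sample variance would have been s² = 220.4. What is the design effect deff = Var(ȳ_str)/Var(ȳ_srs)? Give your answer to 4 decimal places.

0.8781

Var(ȳ_str) = Σ Wₕ²(1−fₕ)sₕ²/nₕ with Wₕ = Nₕ/22892:
  Small: (7631/22892)²·(1−943/7631)·409/943 = 0.042239801
  Very large: (15261/22892)²·(1−2558/15261)·31.7/2558 = 0.0045843792
  → Var(ȳ_str) = 0.04682418.
Var(ȳ_srs) = (1 − 3501/22892)·220.4/3501 = 0.053325624.
deff = 0.04682418 / 0.053325624 = 0.8781.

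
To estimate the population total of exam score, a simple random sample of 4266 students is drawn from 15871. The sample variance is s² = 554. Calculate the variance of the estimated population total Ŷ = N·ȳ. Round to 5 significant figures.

2.3919 × 10^7

Var(Ŷ) = N²·Var(ȳ) = N²·(1 − n/N)·s²/n.
f = 4266/15871 = 0.26879214; Var(ȳ) = 0.73120786·554/4266 = 0.094957608.
Var(Ŷ) = 15871² · 0.094957608 = 2.3918743 × 10^7.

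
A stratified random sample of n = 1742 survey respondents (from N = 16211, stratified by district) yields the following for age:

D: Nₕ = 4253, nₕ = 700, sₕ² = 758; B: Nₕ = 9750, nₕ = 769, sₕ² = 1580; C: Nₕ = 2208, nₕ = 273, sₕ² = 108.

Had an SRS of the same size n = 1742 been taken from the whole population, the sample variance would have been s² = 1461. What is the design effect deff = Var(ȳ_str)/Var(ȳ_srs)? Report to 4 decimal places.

1.0063

Var(ȳ_str) = Σ Wₕ²(1−fₕ)sₕ²/nₕ with Wₕ = Nₕ/16211:
  D: (4253/16211)²·(1−700/4253)·758/700 = 0.062264735
  B: (9750/16211)²·(1−769/9750)·1580/769 = 0.6846056
  C: (2208/16211)²·(1−273/2208)·108/273 = 0.0064316372
  → Var(ȳ_str) = 0.75330197.
Var(ȳ_srs) = (1 − 1742/16211)·1461/1742 = 0.74856717.
deff = 0.75330197 / 0.74856717 = 1.0063.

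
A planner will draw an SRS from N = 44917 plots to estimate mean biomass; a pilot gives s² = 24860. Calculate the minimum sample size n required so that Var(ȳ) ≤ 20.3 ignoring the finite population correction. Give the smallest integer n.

1225

Without fpc, n₀ = s²/D = 24860/20.3 = 1224.6305.
Rounding up, n = 1225.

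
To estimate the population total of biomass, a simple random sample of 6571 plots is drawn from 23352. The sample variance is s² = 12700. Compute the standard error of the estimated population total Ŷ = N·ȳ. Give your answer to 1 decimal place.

Var(Ŷ) = N²·Var(ȳ) = N²·(1 − n/N)·s²/n.
f = 6571/23352 = 0.28138917; Var(ȳ) = 0.71861083·12700/6571 = 1.3888841.
Var(Ŷ) = 23352² · 1.3888841 = 7.5738059 × 10^8.
SE(Ŷ) = √(7.5738059 × 10^8) = 27520.5.

27520.5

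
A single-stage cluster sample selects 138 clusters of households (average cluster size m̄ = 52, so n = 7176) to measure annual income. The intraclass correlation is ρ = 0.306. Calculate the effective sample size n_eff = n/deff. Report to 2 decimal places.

deff = 1 + (52 − 1)·0.306 = 1 + 15.606 = 16.606.
n_eff = 7176 / 16.606 = 432.13.

432.13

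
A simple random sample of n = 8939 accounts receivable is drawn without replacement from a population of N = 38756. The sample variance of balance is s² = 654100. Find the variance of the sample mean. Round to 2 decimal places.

56.30

Under SRS without replacement, Var(ȳ) = (1 − f)·s²/n with f = n/N = 8939/38756 = 0.23064816.
Var(ȳ) = (1 − 0.23064816)·654100/8939 = 0.76935184·73.173733 = 56.296346.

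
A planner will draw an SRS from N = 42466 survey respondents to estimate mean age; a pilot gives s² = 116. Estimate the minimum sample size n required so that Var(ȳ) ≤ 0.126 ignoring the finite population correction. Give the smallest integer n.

Without fpc, n₀ = s²/D = 116/0.126 = 920.6349.
Rounding up, n = 921.

921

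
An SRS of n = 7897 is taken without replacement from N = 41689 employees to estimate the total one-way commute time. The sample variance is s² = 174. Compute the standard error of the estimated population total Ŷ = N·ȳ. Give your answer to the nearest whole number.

5571

Var(Ŷ) = N²·Var(ȳ) = N²·(1 − n/N)·s²/n.
f = 7897/41689 = 0.18942647; Var(ȳ) = 0.81057353·174/7897 = 0.017859921.
Var(Ŷ) = 41689² · 0.017859921 = 3.1040055 × 10^7.
SE(Ŷ) = √(3.1040055 × 10^7) = 5571.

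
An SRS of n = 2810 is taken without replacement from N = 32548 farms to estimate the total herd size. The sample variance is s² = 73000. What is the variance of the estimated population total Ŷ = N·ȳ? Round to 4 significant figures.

Var(Ŷ) = N²·Var(ȳ) = N²·(1 − n/N)·s²/n.
f = 2810/32548 = 0.08633403; Var(ȳ) = 0.91366597·73000/2810 = 23.735806.
Var(Ŷ) = 32548² · 23.735806 = 2.5145055 × 10^10.

2.515 × 10^10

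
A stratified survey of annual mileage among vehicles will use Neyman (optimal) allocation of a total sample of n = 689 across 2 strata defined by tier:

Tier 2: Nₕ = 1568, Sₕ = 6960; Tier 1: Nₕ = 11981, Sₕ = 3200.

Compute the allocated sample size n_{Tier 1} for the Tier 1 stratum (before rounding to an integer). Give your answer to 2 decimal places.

Neyman allocation: nₕ = n·NₕSₕ / Σⱼ NⱼSⱼ.
Σ NⱼSⱼ = 1568·6960 + 11981·3200 = 4.925248 × 10^7.
n_{Tier 1} = 689·11981·3200 / (4.925248 × 10^7) = 536.33.

536.33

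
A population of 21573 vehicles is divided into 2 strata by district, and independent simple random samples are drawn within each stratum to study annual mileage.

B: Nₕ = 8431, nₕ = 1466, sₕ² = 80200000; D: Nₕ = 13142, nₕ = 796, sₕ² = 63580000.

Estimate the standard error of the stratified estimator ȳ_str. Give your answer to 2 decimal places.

Var(ȳ_str) = Σₕ Wₕ²(1 − fₕ)sₕ²/nₕ with Wₕ = Nₕ/N, N = 21573.
B: Wₕ = 0.39081259; term = 0.39081259²·(1 − 0.17388210)·80200000/1466 = 6902.7083.
D: Wₕ = 0.60918741; term = 0.60918741²·(1 − 0.06056917)·63580000/796 = 27846.724.
Sum = 34749.432.
SE = √(34749.432) = 186.41.

186.41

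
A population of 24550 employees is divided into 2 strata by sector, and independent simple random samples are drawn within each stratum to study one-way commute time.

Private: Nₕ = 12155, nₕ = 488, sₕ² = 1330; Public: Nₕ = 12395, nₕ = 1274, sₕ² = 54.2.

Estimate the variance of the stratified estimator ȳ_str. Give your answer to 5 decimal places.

0.65100

Var(ȳ_str) = Σₕ Wₕ²(1 − fₕ)sₕ²/nₕ with Wₕ = Nₕ/N, N = 24550.
Private: Wₕ = 0.49511202; term = 0.49511202²·(1 − 0.04014809)·1330/488 = 0.64127305.
Public: Wₕ = 0.50488798; term = 0.50488798²·(1 − 0.10278338)·54.2/1274 = 0.0097300985.
Sum = 0.65100315.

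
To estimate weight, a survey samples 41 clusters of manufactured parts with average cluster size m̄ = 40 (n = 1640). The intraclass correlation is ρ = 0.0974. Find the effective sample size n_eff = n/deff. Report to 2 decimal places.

deff = 1 + (40 − 1)·0.0974 = 1 + 3.7986 = 4.7986.
n_eff = 1640 / 4.7986 = 341.77.

341.77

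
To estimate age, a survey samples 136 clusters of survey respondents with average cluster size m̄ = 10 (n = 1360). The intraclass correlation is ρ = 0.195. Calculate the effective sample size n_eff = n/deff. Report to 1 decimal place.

deff = 1 + (10 − 1)·0.195 = 1 + 1.755 = 2.755.
n_eff = 1360 / 2.755 = 493.6.

493.6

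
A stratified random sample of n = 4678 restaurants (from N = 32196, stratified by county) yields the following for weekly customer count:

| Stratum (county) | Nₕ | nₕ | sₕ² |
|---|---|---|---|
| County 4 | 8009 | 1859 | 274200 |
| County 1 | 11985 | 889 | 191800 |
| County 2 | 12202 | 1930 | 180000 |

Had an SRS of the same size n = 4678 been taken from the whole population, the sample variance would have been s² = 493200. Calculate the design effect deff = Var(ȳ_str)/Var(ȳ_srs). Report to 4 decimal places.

Var(ȳ_str) = Σ Wₕ²(1−fₕ)sₕ²/nₕ with Wₕ = Nₕ/32196:
  County 4: (8009/32196)²·(1−1859/8009)·274200/1859 = 7.0087026
  County 1: (11985/32196)²·(1−889/11985)·191800/889 = 27.678815
  County 2: (12202/32196)²·(1−1930/12202)·180000/1930 = 11.277099
  → Var(ȳ_str) = 45.964617.
Var(ȳ_srs) = (1 − 4678/32196)·493200/4678 = 90.110998.
deff = 45.964617 / 90.110998 = 0.5101.

0.5101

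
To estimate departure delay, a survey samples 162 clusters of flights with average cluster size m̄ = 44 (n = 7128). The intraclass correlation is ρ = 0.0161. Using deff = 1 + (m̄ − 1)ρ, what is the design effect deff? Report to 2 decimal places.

1.69

deff = 1 + (44 − 1)·0.0161 = 1 + 0.6923 = 1.6923.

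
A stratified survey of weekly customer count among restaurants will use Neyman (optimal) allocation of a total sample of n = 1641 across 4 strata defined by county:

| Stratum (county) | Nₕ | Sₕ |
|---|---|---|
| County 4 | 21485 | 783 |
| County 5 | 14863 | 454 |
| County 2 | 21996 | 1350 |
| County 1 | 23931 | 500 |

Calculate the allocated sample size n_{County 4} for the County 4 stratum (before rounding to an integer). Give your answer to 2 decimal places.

Neyman allocation: nₕ = n·NₕSₕ / Σⱼ NⱼSⱼ.
Σ NⱼSⱼ = 21485·783 + 14863·454 + 21996·1350 + 23931·500 = 6.5230657 × 10^7.
n_{County 4} = 1641·21485·783 / (6.5230657 × 10^7) = 423.21.

423.21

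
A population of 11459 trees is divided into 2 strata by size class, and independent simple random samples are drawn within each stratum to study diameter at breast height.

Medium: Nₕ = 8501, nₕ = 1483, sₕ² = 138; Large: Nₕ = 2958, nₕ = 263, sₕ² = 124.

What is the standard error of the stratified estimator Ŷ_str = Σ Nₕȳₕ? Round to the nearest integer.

Var(Ŷ_str) = Σₕ Nₕ²(1 − fₕ)sₕ²/nₕ.
Medium: 8501²·(1 − 1483/8501)·138/1483 = 5.5516402 × 10^6.
Large: 2958²·(1 − 263/2958)·124/263 = 3.758572 × 10^6.
Sum = 9.3102122 × 10^6.
SE = √(9.3102122 × 10^6) = 3051.

3051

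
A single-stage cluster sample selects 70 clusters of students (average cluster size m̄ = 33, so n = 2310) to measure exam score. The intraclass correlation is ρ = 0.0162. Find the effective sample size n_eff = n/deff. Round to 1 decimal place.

1521.3

deff = 1 + (33 − 1)·0.0162 = 1 + 0.5184 = 1.5184.
n_eff = 2310 / 1.5184 = 1521.3.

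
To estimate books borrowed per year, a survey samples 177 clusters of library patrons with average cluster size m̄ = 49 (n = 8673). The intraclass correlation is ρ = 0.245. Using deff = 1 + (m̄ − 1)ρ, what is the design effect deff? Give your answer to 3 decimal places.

deff = 1 + (49 − 1)·0.245 = 1 + 11.76 = 12.76.

12.760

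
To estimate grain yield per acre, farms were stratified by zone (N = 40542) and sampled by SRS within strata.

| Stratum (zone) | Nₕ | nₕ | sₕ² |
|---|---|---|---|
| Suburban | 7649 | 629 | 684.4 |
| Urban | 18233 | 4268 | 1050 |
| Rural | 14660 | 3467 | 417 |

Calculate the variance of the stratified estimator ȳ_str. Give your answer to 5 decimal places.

0.08566

Var(ȳ_str) = Σₕ Wₕ²(1 − fₕ)sₕ²/nₕ with Wₕ = Nₕ/N, N = 40542.
Suburban: Wₕ = 0.18866854; term = 0.18866854²·(1 − 0.08223297)·684.4/629 = 0.035546004.
Urban: Wₕ = 0.44973114; term = 0.44973114²·(1 − 0.23408106)·1050/4268 = 0.038111288.
Rural: Wₕ = 0.36160032; term = 0.36160032²·(1 − 0.23649386)·417/3467 = 0.012007493.
Sum = 0.085664785.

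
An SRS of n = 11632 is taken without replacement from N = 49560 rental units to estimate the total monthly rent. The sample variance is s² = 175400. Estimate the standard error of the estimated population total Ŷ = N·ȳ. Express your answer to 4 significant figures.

Var(Ŷ) = N²·Var(ȳ) = N²·(1 − n/N)·s²/n.
f = 11632/49560 = 0.23470541; Var(ȳ) = 0.76529459·175400/11632 = 11.539948.
Var(Ŷ) = 49560² · 11.539948 = 2.8344346 × 10^10.
SE(Ŷ) = √(2.8344346 × 10^10) = 168400.

168400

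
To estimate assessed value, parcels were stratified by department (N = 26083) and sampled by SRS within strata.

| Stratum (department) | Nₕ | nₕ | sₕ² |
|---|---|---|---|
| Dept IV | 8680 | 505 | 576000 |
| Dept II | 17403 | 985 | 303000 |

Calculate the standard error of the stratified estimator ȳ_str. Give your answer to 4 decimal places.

Var(ȳ_str) = Σₕ Wₕ²(1 − fₕ)sₕ²/nₕ with Wₕ = Nₕ/N, N = 26083.
Dept IV: Wₕ = 0.33278381; term = 0.33278381²·(1 − 0.05817972)·576000/505 = 118.96618.
Dept II: Wₕ = 0.66721619; term = 0.66721619²·(1 − 0.05659944)·303000/985 = 129.19202.
Sum = 248.1582.
SE = √(248.1582) = 15.7530.

15.7530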